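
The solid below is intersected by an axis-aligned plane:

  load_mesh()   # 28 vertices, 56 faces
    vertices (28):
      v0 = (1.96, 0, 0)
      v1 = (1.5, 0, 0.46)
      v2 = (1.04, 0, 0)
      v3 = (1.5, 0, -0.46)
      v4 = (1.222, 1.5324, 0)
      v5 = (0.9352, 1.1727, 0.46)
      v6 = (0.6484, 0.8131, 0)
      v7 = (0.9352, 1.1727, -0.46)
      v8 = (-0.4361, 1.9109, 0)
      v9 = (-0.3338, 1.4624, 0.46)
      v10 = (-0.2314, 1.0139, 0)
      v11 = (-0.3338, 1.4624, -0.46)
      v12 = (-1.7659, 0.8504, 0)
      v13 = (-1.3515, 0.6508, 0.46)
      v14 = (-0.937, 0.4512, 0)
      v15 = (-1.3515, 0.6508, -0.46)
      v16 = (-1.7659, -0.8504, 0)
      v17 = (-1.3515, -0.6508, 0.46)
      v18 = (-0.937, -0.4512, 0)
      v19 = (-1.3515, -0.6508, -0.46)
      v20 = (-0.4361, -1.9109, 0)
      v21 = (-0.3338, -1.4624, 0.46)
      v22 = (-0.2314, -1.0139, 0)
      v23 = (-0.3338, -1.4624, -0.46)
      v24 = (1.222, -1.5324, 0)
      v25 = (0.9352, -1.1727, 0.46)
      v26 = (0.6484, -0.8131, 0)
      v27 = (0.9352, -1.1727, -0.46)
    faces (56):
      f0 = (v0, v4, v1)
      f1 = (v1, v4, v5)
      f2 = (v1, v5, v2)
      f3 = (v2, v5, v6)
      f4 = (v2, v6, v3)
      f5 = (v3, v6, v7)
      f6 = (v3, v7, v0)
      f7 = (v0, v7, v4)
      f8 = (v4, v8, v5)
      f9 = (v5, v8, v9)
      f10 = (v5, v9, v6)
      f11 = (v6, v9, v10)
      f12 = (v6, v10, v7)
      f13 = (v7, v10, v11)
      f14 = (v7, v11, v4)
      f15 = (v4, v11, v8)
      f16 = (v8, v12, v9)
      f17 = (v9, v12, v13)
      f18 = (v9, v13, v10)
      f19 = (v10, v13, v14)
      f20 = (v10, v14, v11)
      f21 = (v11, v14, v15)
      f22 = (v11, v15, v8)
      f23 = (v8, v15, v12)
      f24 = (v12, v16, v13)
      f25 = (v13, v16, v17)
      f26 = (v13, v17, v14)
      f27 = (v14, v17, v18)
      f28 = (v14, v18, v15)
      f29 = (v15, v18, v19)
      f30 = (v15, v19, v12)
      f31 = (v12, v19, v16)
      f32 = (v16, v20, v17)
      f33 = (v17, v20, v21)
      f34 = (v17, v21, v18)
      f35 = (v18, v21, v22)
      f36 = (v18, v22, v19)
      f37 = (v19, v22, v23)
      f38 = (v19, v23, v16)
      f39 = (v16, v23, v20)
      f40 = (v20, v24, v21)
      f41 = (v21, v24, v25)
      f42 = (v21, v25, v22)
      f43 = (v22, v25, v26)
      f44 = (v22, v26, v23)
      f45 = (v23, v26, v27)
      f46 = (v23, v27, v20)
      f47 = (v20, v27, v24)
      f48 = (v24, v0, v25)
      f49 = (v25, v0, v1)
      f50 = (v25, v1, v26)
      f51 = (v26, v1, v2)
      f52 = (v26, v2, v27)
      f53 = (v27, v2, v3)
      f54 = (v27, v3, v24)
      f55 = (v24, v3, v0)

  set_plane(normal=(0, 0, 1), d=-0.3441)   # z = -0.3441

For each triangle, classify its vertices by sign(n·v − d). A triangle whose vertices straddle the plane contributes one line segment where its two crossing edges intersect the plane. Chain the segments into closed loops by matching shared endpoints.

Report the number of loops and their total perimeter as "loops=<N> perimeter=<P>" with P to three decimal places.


Straddling triangles (28 of 56):
  (v2,v6,v3) [++-] → (1.28543, 0.204866, -0.3441)–(1.3841, 0, -0.3441)  len=0.2274
  (v3,v6,v7) [-+-] → (1.28543, 0.204866, -0.3441)–(0.862939, 1.0821, -0.3441)  len=0.9737
  (v3,v7,v0) [--+] → (1.19341, 0.877231, -0.3441)–(1.6159, 0, -0.3441)  len=0.9737
  (v0,v7,v4) [+-+] → (1.19341, 0.877231, -0.3441)–(1.00746, 1.26333, -0.3441)  len=0.4285
  (v6,v10,v7) [++-] → (0.641268, 1.13269, -0.3441)–(0.862939, 1.0821, -0.3441)  len=0.2274
  (v7,v10,v11) [-+-] → (0.641268, 1.13269, -0.3441)–(-0.308, 1.3494, -0.3441)  len=0.9737
  (v7,v11,v4) [--+] → (0.058194, 1.48004, -0.3441)–(1.00746, 1.26333, -0.3441)  len=0.9737
  (v4,v11,v8) [+-+] → (0.058194, 1.48004, -0.3441)–(-0.359575, 1.5754, -0.3441)  len=0.4285
  (v10,v14,v11) [++-] → (-0.48578, 1.20762, -0.3441)–(-0.308, 1.3494, -0.3441)  len=0.2274
  (v11,v14,v15) [-+-] → (-0.48578, 1.20762, -0.3441)–(-1.24706, 0.600509, -0.3441)  len=0.9737
  (v11,v15,v8) [--+] → (-1.12086, 0.96829, -0.3441)–(-0.359575, 1.5754, -0.3441)  len=0.9737
  (v8,v15,v12) [+-+] → (-1.12086, 0.96829, -0.3441)–(-1.45591, 0.701091, -0.3441)  len=0.4286
  (v14,v18,v15) [++-] → (-1.24706, 0.373144, -0.3441)–(-1.24706, 0.600509, -0.3441)  len=0.2274
  (v15,v18,v19) [-+-] → (-1.24706, 0.373144, -0.3441)–(-1.24706, -0.600509, -0.3441)  len=0.9737
  (v15,v19,v12) [--+] → (-1.45591, -0.272563, -0.3441)–(-1.45591, 0.701091, -0.3441)  len=0.9737
  (v12,v19,v16) [+-+] → (-1.45591, -0.272563, -0.3441)–(-1.45591, -0.701091, -0.3441)  len=0.4285
  (v18,v22,v19) [++-] → (-1.06928, -0.742285, -0.3441)–(-1.24706, -0.600509, -0.3441)  len=0.2274
  (v19,v22,v23) [-+-] → (-1.06928, -0.742285, -0.3441)–(-0.308, -1.3494, -0.3441)  len=0.9737
  (v19,v23,v16) [--+] → (-0.694627, -1.3082, -0.3441)–(-1.45591, -0.701091, -0.3441)  len=0.9737
  (v16,v23,v20) [+-+] → (-0.694627, -1.3082, -0.3441)–(-0.359575, -1.5754, -0.3441)  len=0.4286
  (v22,v26,v23) [++-] → (-0.0863283, -1.2988, -0.3441)–(-0.308, -1.3494, -0.3441)  len=0.2274
  (v23,v26,v27) [-+-] → (-0.0863283, -1.2988, -0.3441)–(0.862939, -1.0821, -0.3441)  len=0.9737
  (v23,v27,v20) [--+] → (0.589692, -1.35869, -0.3441)–(-0.359575, -1.5754, -0.3441)  len=0.9737
  (v20,v27,v24) [+-+] → (0.589692, -1.35869, -0.3441)–(1.00746, -1.26333, -0.3441)  len=0.4285
  (v26,v2,v27) [++-] → (0.961605, -0.877231, -0.3441)–(0.862939, -1.0821, -0.3441)  len=0.2274
  (v27,v2,v3) [-+-] → (0.961605, -0.877231, -0.3441)–(1.3841, 0, -0.3441)  len=0.9737
  (v27,v3,v24) [--+] → (1.42996, -0.386098, -0.3441)–(1.00746, -1.26333, -0.3441)  len=0.9737
  (v24,v3,v0) [+-+] → (1.42996, -0.386098, -0.3441)–(1.6159, 0, -0.3441)  len=0.4285

Chained into 2 loop(s):
  loop 1: 14 segments, perimeter = 8.4075
  loop 2: 14 segments, perimeter = 9.8156
Total perimeter = 18.223

loops=2 perimeter=18.223


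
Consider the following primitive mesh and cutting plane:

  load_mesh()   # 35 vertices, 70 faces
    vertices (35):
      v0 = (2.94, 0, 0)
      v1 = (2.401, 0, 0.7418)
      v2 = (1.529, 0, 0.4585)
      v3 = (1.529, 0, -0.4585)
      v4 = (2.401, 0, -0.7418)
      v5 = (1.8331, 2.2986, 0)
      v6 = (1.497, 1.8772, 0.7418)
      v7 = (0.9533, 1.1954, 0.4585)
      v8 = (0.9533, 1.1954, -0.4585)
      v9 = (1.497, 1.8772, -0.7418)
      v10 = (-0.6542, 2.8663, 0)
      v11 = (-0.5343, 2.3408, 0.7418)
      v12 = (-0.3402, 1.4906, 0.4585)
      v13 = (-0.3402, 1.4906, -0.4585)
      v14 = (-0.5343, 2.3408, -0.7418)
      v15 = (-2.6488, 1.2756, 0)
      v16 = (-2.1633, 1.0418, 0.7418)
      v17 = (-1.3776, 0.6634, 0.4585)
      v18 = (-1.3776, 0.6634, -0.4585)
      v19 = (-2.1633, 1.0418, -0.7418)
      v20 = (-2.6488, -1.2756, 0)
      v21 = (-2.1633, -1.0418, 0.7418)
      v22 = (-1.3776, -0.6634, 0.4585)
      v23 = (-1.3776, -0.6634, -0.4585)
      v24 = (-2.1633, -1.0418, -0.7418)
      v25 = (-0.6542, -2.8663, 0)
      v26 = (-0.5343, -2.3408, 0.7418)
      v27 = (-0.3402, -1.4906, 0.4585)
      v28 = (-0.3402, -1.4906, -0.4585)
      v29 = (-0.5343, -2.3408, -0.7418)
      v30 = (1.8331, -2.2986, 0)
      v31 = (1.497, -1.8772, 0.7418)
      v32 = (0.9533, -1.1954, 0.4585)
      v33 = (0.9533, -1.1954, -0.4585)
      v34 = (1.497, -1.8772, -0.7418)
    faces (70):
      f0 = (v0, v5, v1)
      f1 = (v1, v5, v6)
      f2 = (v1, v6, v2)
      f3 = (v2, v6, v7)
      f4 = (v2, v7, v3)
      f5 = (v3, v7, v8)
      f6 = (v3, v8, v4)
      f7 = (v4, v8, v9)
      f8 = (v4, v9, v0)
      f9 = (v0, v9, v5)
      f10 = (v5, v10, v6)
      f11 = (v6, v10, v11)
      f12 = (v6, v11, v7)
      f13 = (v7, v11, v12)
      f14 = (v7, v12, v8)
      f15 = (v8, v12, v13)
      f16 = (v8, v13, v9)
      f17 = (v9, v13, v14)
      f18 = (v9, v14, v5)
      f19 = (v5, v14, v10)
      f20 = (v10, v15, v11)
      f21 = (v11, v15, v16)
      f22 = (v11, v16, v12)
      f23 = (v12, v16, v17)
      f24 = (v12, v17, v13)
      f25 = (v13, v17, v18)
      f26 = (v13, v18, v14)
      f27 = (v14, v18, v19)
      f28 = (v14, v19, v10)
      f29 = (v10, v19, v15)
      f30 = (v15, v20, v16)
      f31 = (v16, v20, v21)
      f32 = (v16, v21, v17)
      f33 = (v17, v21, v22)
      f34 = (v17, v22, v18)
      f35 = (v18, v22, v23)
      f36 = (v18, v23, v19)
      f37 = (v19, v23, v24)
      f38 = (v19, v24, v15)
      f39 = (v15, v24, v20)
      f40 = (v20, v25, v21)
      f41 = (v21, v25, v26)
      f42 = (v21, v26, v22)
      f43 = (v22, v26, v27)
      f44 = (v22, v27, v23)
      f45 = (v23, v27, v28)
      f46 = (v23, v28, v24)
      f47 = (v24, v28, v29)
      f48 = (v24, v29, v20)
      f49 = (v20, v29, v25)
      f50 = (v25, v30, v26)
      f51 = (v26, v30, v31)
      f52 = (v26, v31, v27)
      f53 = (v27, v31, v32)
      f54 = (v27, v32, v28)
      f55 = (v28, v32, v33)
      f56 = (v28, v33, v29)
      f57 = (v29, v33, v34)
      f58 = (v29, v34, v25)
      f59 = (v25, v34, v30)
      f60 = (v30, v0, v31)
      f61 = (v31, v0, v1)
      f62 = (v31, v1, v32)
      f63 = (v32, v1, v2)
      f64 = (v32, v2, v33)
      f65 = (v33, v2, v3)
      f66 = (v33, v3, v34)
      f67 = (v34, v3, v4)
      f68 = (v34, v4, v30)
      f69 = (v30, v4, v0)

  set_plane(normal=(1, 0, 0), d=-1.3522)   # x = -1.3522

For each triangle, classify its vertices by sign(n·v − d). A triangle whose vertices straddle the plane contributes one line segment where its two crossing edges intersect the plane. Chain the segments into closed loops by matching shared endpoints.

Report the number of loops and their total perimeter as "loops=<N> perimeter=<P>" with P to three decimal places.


loops=2 perimeter=9.880

Straddling triangles (20 of 70):
  (v10,v15,v11) [+-+] → (-1.3522, 2.30964, 0)–(-1.3522, 1.92877, 0.454868)  len=0.5933
  (v11,v15,v16) [+--] → (-1.3522, 1.92877, 0.454868)–(-1.3522, 1.68859, 0.7418)  len=0.3742
  (v11,v16,v12) [+-+] → (-1.3522, 1.68859, 0.7418)–(-1.3522, 1.24147, 0.615759)  len=0.4645
  (v12,v16,v17) [+--] → (-1.3522, 1.24147, 0.615759)–(-1.3522, 0.683653, 0.4585)  len=0.5796
  (v12,v17,v13) [+-+] → (-1.3522, 0.683653, 0.4585)–(-1.3522, 0.683653, 0.436048)  len=0.0225
  (v13,v17,v18) [+--] → (-1.3522, 0.683653, 0.436048)–(-1.3522, 0.683653, -0.4585)  len=0.8945
  (v13,v18,v14) [+-+] → (-1.3522, 0.683653, -0.4585)–(-1.3522, 0.713923, -0.467033)  len=0.0314
  (v14,v18,v19) [+--] → (-1.3522, 0.713923, -0.467033)–(-1.3522, 1.68859, -0.7418)  len=1.0127
  (v14,v19,v10) [+-+] → (-1.3522, 1.68859, -0.7418)–(-1.3522, 2.02242, -0.343103)  len=0.5200
  (v10,v19,v15) [+--] → (-1.3522, 2.02242, -0.343103)–(-1.3522, 2.30964, 0)  len=0.4475
  (v20,v25,v21) [-+-] → (-1.3522, -2.30964, 0)–(-1.3522, -2.02242, 0.343103)  len=0.4475
  (v21,v25,v26) [-++] → (-1.3522, -2.02242, 0.343103)–(-1.3522, -1.68859, 0.7418)  len=0.5200
  (v21,v26,v22) [-+-] → (-1.3522, -1.68859, 0.7418)–(-1.3522, -0.713923, 0.467033)  len=1.0127
  (v22,v26,v27) [-++] → (-1.3522, -0.713923, 0.467033)–(-1.3522, -0.683653, 0.4585)  len=0.0314
  (v22,v27,v23) [-+-] → (-1.3522, -0.683653, 0.4585)–(-1.3522, -0.683653, -0.436048)  len=0.8945
  (v23,v27,v28) [-++] → (-1.3522, -0.683653, -0.436048)–(-1.3522, -0.683653, -0.4585)  len=0.0225
  (v23,v28,v24) [-+-] → (-1.3522, -0.683653, -0.4585)–(-1.3522, -1.24147, -0.615759)  len=0.5796
  (v24,v28,v29) [-++] → (-1.3522, -1.24147, -0.615759)–(-1.3522, -1.68859, -0.7418)  len=0.4645
  (v24,v29,v20) [-+-] → (-1.3522, -1.68859, -0.7418)–(-1.3522, -1.92877, -0.454868)  len=0.3742
  (v20,v29,v25) [-++] → (-1.3522, -1.92877, -0.454868)–(-1.3522, -2.30964, 0)  len=0.5933

Chained into 2 loop(s):
  loop 1: 10 segments, perimeter = 4.9401
  loop 2: 10 segments, perimeter = 4.9401
Total perimeter = 9.880


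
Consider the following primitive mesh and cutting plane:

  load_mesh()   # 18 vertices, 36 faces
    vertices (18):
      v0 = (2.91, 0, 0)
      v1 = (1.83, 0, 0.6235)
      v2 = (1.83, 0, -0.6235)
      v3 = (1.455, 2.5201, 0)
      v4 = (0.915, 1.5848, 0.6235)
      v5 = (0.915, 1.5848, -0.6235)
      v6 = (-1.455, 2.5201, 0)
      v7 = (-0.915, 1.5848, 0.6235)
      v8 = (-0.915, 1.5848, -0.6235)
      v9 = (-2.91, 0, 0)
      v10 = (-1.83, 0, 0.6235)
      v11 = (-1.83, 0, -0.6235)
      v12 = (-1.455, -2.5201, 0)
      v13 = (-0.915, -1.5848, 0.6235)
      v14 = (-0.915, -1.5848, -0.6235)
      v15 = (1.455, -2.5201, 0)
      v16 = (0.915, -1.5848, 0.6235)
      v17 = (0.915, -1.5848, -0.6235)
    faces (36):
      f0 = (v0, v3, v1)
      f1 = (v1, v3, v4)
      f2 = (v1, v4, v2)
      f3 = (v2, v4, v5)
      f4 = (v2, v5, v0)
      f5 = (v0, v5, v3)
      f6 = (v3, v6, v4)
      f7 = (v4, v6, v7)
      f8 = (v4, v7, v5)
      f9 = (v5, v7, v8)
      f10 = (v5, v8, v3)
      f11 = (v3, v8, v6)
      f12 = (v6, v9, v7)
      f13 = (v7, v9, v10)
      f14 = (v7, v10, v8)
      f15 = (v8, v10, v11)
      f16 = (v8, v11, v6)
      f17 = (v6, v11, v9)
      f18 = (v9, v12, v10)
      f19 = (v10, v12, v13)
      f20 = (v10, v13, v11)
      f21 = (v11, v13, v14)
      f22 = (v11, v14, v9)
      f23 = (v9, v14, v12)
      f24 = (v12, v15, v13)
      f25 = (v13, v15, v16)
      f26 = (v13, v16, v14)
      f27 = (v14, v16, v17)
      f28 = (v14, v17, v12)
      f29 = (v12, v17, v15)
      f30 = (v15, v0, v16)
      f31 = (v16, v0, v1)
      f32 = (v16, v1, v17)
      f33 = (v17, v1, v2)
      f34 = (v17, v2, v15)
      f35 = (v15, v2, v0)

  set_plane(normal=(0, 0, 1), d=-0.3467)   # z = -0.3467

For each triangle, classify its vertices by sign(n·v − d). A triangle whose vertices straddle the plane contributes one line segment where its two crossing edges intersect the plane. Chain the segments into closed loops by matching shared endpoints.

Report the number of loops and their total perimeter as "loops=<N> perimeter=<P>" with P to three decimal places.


Straddling triangles (24 of 36):
  (v1,v4,v2) [++-] → (1.62689, 0.351782, -0.3467)–(1.83, 0, -0.3467)  len=0.4062
  (v2,v4,v5) [-+-] → (1.62689, 0.351782, -0.3467)–(0.915, 1.5848, -0.3467)  len=1.4238
  (v2,v5,v0) [--+] → (1.80067, 0.881235, -0.3467)–(2.30946, 0, -0.3467)  len=1.0176
  (v0,v5,v3) [+-+] → (1.80067, 0.881235, -0.3467)–(1.15473, 2.00002, -0.3467)  len=1.2919
  (v4,v7,v5) [++-] → (0.50879, 1.5848, -0.3467)–(0.915, 1.5848, -0.3467)  len=0.4062
  (v5,v7,v8) [-+-] → (0.50879, 1.5848, -0.3467)–(-0.915, 1.5848, -0.3467)  len=1.4238
  (v5,v8,v3) [--+] → (0.137151, 2.00002, -0.3467)–(1.15473, 2.00002, -0.3467)  len=1.0176
  (v3,v8,v6) [+-+] → (0.137151, 2.00002, -0.3467)–(-1.15473, 2.00002, -0.3467)  len=1.2919
  (v7,v10,v8) [++-] → (-1.11811, 1.23302, -0.3467)–(-0.915, 1.5848, -0.3467)  len=0.4062
  (v8,v10,v11) [-+-] → (-1.11811, 1.23302, -0.3467)–(-1.83, 0, -0.3467)  len=1.4238
  (v8,v11,v6) [--+] → (-1.66352, 1.11879, -0.3467)–(-1.15473, 2.00002, -0.3467)  len=1.0176
  (v6,v11,v9) [+-+] → (-1.66352, 1.11879, -0.3467)–(-2.30946, 0, -0.3467)  len=1.2919
  (v10,v13,v11) [++-] → (-1.62689, -0.351782, -0.3467)–(-1.83, 0, -0.3467)  len=0.4062
  (v11,v13,v14) [-+-] → (-1.62689, -0.351782, -0.3467)–(-0.915, -1.5848, -0.3467)  len=1.4238
  (v11,v14,v9) [--+] → (-1.80067, -0.881235, -0.3467)–(-2.30946, 0, -0.3467)  len=1.0176
  (v9,v14,v12) [+-+] → (-1.80067, -0.881235, -0.3467)–(-1.15473, -2.00002, -0.3467)  len=1.2919
  (v13,v16,v14) [++-] → (-0.50879, -1.5848, -0.3467)–(-0.915, -1.5848, -0.3467)  len=0.4062
  (v14,v16,v17) [-+-] → (-0.50879, -1.5848, -0.3467)–(0.915, -1.5848, -0.3467)  len=1.4238
  (v14,v17,v12) [--+] → (-0.137151, -2.00002, -0.3467)–(-1.15473, -2.00002, -0.3467)  len=1.0176
  (v12,v17,v15) [+-+] → (-0.137151, -2.00002, -0.3467)–(1.15473, -2.00002, -0.3467)  len=1.2919
  (v16,v1,v17) [++-] → (1.11811, -1.23302, -0.3467)–(0.915, -1.5848, -0.3467)  len=0.4062
  (v17,v1,v2) [-+-] → (1.11811, -1.23302, -0.3467)–(1.83, 0, -0.3467)  len=1.4238
  (v17,v2,v15) [--+] → (1.66352, -1.11879, -0.3467)–(1.15473, -2.00002, -0.3467)  len=1.0176
  (v15,v2,v0) [+-+] → (1.66352, -1.11879, -0.3467)–(2.30946, 0, -0.3467)  len=1.2919

Chained into 2 loop(s):
  loop 1: 12 segments, perimeter = 10.9799
  loop 2: 12 segments, perimeter = 13.8567
Total perimeter = 24.837

loops=2 perimeter=24.837


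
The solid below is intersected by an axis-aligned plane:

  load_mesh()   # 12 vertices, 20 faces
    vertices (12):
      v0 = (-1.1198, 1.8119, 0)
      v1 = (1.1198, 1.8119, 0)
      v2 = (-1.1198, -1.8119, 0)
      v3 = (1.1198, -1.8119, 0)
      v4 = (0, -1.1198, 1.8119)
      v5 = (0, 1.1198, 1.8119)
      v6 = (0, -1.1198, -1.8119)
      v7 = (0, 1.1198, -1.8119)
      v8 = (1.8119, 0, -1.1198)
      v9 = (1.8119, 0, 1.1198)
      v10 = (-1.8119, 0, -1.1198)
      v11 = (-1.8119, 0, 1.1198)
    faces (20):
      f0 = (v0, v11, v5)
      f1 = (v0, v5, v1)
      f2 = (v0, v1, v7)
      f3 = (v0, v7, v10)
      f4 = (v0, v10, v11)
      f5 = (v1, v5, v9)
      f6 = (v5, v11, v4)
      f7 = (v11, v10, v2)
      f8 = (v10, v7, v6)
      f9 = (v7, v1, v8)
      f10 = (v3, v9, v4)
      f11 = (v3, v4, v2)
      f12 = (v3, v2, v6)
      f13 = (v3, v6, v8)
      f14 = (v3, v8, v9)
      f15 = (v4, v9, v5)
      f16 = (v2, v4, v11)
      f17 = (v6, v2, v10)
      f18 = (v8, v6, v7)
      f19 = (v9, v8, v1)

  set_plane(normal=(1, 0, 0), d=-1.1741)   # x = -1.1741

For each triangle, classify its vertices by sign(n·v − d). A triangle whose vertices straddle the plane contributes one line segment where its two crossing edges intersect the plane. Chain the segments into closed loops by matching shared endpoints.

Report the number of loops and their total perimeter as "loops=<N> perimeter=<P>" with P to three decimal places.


loops=1 perimeter=9.144

Straddling triangles (8 of 20):
  (v0,v11,v5) [+-+] → (-1.1741, 1.66974, 0.087856)–(-1.1741, 0.394177, 1.36342)  len=1.8039
  (v0,v7,v10) [++-] → (-1.1741, 0.394177, -1.36342)–(-1.1741, 1.66974, -0.087856)  len=1.8039
  (v0,v10,v11) [+--] → (-1.1741, 1.66974, -0.087856)–(-1.1741, 1.66974, 0.087856)  len=0.1757
  (v5,v11,v4) [+-+] → (-1.1741, 0.394177, 1.36342)–(-1.1741, -0.394177, 1.36342)  len=0.7884
  (v11,v10,v2) [--+] → (-1.1741, -1.66974, -0.087856)–(-1.1741, -1.66974, 0.087856)  len=0.1757
  (v10,v7,v6) [-++] → (-1.1741, 0.394177, -1.36342)–(-1.1741, -0.394177, -1.36342)  len=0.7884
  (v2,v4,v11) [++-] → (-1.1741, -0.394177, 1.36342)–(-1.1741, -1.66974, 0.087856)  len=1.8039
  (v6,v2,v10) [++-] → (-1.1741, -1.66974, -0.087856)–(-1.1741, -0.394177, -1.36342)  len=1.8039

Chained into 1 loop(s):
  loop 1: 8 segments, perimeter = 9.1438
Total perimeter = 9.144


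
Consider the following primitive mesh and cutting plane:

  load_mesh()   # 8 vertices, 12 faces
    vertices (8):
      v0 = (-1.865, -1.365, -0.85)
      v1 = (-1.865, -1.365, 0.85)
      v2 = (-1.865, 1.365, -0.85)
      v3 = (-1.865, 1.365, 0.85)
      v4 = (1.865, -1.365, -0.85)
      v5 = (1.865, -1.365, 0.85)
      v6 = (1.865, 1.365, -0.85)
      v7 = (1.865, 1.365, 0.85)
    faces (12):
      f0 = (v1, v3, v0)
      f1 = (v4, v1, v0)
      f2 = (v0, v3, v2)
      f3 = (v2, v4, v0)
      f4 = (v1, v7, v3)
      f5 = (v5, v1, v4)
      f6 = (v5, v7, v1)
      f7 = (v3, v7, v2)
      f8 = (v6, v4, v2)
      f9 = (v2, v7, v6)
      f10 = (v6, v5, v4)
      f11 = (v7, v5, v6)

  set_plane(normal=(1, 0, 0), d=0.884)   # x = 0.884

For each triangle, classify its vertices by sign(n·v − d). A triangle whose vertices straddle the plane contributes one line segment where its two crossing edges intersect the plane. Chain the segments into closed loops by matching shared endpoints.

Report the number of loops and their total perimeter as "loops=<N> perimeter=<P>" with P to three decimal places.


Straddling triangles (8 of 12):
  (v4,v1,v0) [+--] → (0.884, -1.365, -0.402895)–(0.884, -1.365, -0.85)  len=0.4471
  (v2,v4,v0) [-+-] → (0.884, -0.647003, -0.85)–(0.884, -1.365, -0.85)  len=0.7180
  (v1,v7,v3) [-+-] → (0.884, 0.647003, 0.85)–(0.884, 1.365, 0.85)  len=0.7180
  (v5,v1,v4) [+-+] → (0.884, -1.365, 0.85)–(0.884, -1.365, -0.402895)  len=1.2529
  (v5,v7,v1) [++-] → (0.884, 0.647003, 0.85)–(0.884, -1.365, 0.85)  len=2.0120
  (v3,v7,v2) [-+-] → (0.884, 1.365, 0.85)–(0.884, 1.365, 0.402895)  len=0.4471
  (v6,v4,v2) [++-] → (0.884, -0.647003, -0.85)–(0.884, 1.365, -0.85)  len=2.0120
  (v2,v7,v6) [-++] → (0.884, 1.365, 0.402895)–(0.884, 1.365, -0.85)  len=1.2529

Chained into 1 loop(s):
  loop 1: 8 segments, perimeter = 8.8600
Total perimeter = 8.860

loops=1 perimeter=8.860


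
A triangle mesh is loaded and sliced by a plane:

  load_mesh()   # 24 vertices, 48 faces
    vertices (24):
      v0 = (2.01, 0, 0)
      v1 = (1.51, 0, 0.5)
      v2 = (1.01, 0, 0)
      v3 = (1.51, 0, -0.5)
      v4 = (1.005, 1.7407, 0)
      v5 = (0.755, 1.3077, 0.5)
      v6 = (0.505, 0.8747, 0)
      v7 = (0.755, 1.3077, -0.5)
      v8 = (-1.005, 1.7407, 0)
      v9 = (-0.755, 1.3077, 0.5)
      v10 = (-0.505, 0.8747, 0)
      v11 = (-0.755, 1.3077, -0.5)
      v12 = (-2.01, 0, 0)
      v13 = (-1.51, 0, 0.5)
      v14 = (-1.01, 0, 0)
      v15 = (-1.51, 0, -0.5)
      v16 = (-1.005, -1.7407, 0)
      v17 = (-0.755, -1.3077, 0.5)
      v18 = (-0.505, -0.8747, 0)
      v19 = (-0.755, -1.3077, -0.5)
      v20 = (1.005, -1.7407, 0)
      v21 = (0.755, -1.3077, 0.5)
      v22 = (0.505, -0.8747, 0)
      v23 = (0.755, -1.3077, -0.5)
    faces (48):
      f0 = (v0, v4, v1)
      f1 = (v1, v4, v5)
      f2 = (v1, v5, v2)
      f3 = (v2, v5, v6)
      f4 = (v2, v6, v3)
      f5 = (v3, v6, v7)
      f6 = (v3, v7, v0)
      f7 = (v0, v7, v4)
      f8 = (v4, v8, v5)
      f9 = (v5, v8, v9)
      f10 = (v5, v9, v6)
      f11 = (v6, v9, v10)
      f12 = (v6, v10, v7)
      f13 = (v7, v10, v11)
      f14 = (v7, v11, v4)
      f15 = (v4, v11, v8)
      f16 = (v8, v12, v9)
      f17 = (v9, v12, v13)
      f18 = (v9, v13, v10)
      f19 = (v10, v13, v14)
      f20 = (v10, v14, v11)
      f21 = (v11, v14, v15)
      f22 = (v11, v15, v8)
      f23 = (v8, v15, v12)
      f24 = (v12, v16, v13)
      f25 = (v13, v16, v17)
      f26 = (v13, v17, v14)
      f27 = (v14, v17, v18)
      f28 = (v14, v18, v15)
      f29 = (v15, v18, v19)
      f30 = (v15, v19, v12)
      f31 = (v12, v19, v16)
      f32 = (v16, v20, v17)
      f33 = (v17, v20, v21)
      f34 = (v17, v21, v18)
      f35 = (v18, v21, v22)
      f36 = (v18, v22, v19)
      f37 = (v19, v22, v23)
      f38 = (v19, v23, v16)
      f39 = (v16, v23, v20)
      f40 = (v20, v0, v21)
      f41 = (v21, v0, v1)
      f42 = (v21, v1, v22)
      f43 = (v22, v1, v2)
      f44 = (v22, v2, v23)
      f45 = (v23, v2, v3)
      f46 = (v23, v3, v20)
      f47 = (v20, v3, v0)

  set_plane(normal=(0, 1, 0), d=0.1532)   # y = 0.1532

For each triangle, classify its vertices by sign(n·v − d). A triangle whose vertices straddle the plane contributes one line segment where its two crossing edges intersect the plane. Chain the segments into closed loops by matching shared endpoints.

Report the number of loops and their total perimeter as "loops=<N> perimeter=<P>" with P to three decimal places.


loops=2 perimeter=5.657

Straddling triangles (16 of 48):
  (v0,v4,v1) [-+-] → (1.92155, 0.1532, 0)–(1.46555, 0.1532, 0.455995)  len=0.6449
  (v1,v4,v5) [-++] → (1.46555, 0.1532, 0.455995)–(1.42155, 0.1532, 0.5)  len=0.0622
  (v1,v5,v2) [-+-] → (1.42155, 0.1532, 0.5)–(0.980126, 0.1532, 0.0585761)  len=0.6243
  (v2,v5,v6) [-++] → (0.980126, 0.1532, 0.0585761)–(0.921551, 0.1532, 0)  len=0.0828
  (v2,v6,v3) [-+-] → (0.921551, 0.1532, 0)–(1.33398, 0.1532, -0.412427)  len=0.5833
  (v3,v6,v7) [-++] → (1.33398, 0.1532, -0.412427)–(1.42155, 0.1532, -0.5)  len=0.1238
  (v3,v7,v0) [-+-] → (1.42155, 0.1532, -0.5)–(1.86297, 0.1532, -0.0585761)  len=0.6243
  (v0,v7,v4) [-++] → (1.86297, 0.1532, -0.0585761)–(1.92155, 0.1532, 0)  len=0.0828
  (v8,v12,v9) [+-+] → (-1.92155, 0.1532, 0)–(-1.86297, 0.1532, 0.0585761)  len=0.0828
  (v9,v12,v13) [+--] → (-1.86297, 0.1532, 0.0585761)–(-1.42155, 0.1532, 0.5)  len=0.6243
  (v9,v13,v10) [+-+] → (-1.42155, 0.1532, 0.5)–(-1.33398, 0.1532, 0.412427)  len=0.1238
  (v10,v13,v14) [+--] → (-1.33398, 0.1532, 0.412427)–(-0.921551, 0.1532, 0)  len=0.5833
  (v10,v14,v11) [+-+] → (-0.921551, 0.1532, 0)–(-0.980126, 0.1532, -0.0585761)  len=0.0828
  (v11,v14,v15) [+--] → (-0.980126, 0.1532, -0.0585761)–(-1.42155, 0.1532, -0.5)  len=0.6243
  (v11,v15,v8) [+-+] → (-1.42155, 0.1532, -0.5)–(-1.46555, 0.1532, -0.455995)  len=0.0622
  (v8,v15,v12) [+--] → (-1.46555, 0.1532, -0.455995)–(-1.92155, 0.1532, 0)  len=0.6449

Chained into 2 loop(s):
  loop 1: 8 segments, perimeter = 2.8284
  loop 2: 8 segments, perimeter = 2.8284
Total perimeter = 5.657


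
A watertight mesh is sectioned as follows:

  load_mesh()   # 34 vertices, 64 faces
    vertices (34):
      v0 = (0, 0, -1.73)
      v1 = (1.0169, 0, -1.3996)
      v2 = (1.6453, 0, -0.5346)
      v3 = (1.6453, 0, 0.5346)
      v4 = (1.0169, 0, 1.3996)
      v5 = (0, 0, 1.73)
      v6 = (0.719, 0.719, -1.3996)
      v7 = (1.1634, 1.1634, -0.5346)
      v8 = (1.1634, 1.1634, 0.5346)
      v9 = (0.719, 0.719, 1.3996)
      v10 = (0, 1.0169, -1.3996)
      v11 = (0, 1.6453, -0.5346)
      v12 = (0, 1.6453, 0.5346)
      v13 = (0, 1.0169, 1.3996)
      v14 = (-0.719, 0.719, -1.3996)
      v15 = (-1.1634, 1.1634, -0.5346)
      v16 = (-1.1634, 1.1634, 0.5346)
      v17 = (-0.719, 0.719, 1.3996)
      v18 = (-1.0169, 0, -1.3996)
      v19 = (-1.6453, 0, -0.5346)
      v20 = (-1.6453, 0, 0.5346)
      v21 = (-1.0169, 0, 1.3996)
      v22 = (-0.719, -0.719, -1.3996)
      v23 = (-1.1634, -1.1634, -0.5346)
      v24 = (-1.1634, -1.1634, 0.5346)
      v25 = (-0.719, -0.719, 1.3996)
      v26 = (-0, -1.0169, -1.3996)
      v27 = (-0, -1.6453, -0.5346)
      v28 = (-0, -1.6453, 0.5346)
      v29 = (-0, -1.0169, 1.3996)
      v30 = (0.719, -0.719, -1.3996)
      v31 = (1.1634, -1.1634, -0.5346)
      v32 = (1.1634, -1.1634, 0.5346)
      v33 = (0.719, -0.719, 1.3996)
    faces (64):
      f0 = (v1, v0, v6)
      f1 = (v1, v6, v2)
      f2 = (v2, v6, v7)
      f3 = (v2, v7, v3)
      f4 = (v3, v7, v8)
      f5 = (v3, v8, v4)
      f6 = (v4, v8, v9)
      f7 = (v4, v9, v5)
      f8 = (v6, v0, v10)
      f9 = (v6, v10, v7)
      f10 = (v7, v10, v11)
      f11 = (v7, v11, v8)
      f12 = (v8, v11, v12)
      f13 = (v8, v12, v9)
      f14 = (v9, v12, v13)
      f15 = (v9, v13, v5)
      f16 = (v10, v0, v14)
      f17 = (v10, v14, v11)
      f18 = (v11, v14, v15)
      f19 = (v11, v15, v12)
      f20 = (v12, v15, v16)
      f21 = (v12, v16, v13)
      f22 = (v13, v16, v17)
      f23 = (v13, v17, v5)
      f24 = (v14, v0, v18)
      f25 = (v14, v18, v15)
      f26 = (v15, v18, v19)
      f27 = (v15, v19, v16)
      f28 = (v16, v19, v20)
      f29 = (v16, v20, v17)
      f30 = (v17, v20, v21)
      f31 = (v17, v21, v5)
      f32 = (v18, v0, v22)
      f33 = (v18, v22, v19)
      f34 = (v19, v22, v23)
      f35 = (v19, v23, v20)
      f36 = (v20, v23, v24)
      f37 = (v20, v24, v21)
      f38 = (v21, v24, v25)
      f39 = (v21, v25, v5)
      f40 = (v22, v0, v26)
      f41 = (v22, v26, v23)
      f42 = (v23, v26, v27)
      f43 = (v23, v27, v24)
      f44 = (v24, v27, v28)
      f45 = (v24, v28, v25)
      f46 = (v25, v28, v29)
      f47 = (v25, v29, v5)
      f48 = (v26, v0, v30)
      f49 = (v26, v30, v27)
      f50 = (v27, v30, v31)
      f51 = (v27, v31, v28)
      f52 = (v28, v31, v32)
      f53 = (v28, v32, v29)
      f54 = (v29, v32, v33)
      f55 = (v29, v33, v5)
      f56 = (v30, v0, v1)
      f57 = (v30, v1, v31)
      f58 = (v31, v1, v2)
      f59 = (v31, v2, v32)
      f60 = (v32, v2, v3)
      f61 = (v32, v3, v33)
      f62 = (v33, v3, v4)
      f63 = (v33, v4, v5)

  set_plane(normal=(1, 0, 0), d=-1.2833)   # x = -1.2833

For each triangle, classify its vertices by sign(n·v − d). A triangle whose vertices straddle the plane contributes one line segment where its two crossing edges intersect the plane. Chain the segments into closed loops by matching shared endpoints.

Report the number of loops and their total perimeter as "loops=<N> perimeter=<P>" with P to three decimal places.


loops=1 perimeter=6.162

Straddling triangles (10 of 64):
  (v15,v18,v19) [++-] → (-1.2833, 0, -1.0329)–(-1.2833, 0.873938, -0.5346)  len=1.0060
  (v15,v19,v16) [+-+] → (-1.2833, 0.873938, -0.5346)–(-1.2833, 0.873938, 0.268576)  len=0.8032
  (v16,v19,v20) [+--] → (-1.2833, 0.873938, 0.268576)–(-1.2833, 0.873938, 0.5346)  len=0.2660
  (v16,v20,v17) [+-+] → (-1.2833, 0.873938, 0.5346)–(-1.2833, 0.280987, 0.872644)  len=0.6825
  (v17,v20,v21) [+-+] → (-1.2833, 0.280987, 0.872644)–(-1.2833, 0, 1.0329)  len=0.3235
  (v18,v22,v19) [++-] → (-1.2833, -0.280987, -0.872644)–(-1.2833, 0, -1.0329)  len=0.3235
  (v19,v22,v23) [-++] → (-1.2833, -0.280987, -0.872644)–(-1.2833, -0.873938, -0.5346)  len=0.6825
  (v19,v23,v20) [-+-] → (-1.2833, -0.873938, -0.5346)–(-1.2833, -0.873938, -0.268576)  len=0.2660
  (v20,v23,v24) [-++] → (-1.2833, -0.873938, -0.268576)–(-1.2833, -0.873938, 0.5346)  len=0.8032
  (v20,v24,v21) [-++] → (-1.2833, -0.873938, 0.5346)–(-1.2833, 0, 1.0329)  len=1.0060

Chained into 1 loop(s):
  loop 1: 10 segments, perimeter = 6.1625
Total perimeter = 6.162


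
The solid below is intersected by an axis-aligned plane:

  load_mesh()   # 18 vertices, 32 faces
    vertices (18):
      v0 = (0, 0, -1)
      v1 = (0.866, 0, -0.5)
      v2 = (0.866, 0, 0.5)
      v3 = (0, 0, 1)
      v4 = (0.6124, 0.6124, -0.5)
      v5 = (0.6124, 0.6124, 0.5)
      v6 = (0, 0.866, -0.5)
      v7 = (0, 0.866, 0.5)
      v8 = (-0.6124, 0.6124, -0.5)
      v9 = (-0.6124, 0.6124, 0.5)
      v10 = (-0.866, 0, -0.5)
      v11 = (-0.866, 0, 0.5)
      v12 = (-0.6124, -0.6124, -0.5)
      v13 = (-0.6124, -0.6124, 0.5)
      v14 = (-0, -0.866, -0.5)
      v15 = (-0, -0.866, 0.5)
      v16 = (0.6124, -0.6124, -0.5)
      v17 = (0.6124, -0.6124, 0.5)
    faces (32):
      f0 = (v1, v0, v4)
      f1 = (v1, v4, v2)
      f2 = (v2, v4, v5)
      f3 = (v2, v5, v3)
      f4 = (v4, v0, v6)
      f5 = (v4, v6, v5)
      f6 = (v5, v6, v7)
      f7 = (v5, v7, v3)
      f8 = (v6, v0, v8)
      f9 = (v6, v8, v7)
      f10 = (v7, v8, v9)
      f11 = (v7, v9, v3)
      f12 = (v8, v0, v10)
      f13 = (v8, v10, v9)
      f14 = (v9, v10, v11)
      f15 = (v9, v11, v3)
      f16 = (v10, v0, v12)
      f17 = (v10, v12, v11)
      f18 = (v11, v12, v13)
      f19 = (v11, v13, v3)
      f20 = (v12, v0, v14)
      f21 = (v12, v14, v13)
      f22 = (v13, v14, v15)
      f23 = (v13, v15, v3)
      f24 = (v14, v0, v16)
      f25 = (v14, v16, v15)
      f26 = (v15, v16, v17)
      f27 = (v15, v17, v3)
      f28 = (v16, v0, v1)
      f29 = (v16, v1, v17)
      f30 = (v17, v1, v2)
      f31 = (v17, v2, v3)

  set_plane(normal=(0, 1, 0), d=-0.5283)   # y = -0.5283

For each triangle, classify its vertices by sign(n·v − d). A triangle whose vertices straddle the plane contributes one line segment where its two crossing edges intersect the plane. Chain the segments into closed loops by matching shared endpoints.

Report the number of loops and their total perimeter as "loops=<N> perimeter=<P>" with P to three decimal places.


loops=1 perimeter=4.722

Straddling triangles (12 of 32):
  (v10,v0,v12) [++-] → (-0.5283, -0.5283, -0.568664)–(-0.647227, -0.5283, -0.5)  len=0.1373
  (v10,v12,v11) [+-+] → (-0.647227, -0.5283, -0.5)–(-0.647227, -0.5283, -0.362671)  len=0.1373
  (v11,v12,v13) [+--] → (-0.647227, -0.5283, -0.362671)–(-0.647227, -0.5283, 0.5)  len=0.8627
  (v11,v13,v3) [+-+] → (-0.647227, -0.5283, 0.5)–(-0.5283, -0.5283, 0.568664)  len=0.1373
  (v12,v0,v14) [-+-] → (-0.5283, -0.5283, -0.568664)–(0, -0.5283, -0.694977)  len=0.5432
  (v13,v15,v3) [--+] → (0, -0.5283, 0.694977)–(-0.5283, -0.5283, 0.568664)  len=0.5432
  (v14,v0,v16) [-+-] → (0, -0.5283, -0.694977)–(0.5283, -0.5283, -0.568664)  len=0.5432
  (v15,v17,v3) [--+] → (0.5283, -0.5283, 0.568664)–(0, -0.5283, 0.694977)  len=0.5432
  (v16,v0,v1) [-++] → (0.5283, -0.5283, -0.568664)–(0.647227, -0.5283, -0.5)  len=0.1373
  (v16,v1,v17) [-+-] → (0.647227, -0.5283, -0.5)–(0.647227, -0.5283, 0.362671)  len=0.8627
  (v17,v1,v2) [-++] → (0.647227, -0.5283, 0.362671)–(0.647227, -0.5283, 0.5)  len=0.1373
  (v17,v2,v3) [-++] → (0.647227, -0.5283, 0.5)–(0.5283, -0.5283, 0.568664)  len=0.1373

Chained into 1 loop(s):
  loop 1: 12 segments, perimeter = 4.7221
Total perimeter = 4.722


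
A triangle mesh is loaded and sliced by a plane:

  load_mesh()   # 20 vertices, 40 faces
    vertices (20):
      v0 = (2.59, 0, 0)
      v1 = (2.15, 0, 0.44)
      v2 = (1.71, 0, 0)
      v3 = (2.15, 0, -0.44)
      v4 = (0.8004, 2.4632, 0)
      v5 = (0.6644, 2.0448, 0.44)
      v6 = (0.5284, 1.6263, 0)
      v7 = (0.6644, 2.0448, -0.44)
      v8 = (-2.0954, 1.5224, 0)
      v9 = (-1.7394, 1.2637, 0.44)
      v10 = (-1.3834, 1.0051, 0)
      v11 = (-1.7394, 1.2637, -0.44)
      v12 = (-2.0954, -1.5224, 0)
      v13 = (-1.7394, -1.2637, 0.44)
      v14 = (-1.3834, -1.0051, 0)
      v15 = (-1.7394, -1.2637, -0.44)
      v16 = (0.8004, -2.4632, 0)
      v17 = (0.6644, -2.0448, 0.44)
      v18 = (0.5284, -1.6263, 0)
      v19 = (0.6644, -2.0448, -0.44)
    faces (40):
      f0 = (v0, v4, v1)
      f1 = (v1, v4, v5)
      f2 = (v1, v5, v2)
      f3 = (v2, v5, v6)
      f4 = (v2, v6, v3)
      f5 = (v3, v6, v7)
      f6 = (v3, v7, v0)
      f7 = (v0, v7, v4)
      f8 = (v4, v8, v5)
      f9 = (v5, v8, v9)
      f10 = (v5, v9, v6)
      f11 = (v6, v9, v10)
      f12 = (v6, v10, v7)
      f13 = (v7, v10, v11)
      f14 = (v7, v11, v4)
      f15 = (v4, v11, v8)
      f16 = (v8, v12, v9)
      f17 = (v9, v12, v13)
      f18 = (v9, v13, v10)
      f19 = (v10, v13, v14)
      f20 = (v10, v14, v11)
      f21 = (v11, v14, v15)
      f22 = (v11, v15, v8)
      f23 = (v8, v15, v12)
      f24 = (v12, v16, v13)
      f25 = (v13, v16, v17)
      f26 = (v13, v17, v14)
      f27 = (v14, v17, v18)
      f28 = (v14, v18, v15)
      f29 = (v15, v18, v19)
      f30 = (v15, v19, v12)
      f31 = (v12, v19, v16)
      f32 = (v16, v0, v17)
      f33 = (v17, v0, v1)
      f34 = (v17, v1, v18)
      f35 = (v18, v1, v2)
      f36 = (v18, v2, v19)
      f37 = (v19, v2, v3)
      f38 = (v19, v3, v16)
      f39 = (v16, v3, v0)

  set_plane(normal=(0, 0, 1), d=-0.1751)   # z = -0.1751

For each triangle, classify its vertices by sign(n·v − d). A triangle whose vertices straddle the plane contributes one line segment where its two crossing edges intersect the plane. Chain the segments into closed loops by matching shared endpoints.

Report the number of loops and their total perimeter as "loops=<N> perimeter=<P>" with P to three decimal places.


Straddling triangles (20 of 40):
  (v2,v6,v3) [++-] → (1.17372, 0.979107, -0.1751)–(1.8851, 0, -0.1751)  len=1.2103
  (v3,v6,v7) [-+-] → (1.17372, 0.979107, -0.1751)–(0.582522, 1.79284, -0.1751)  len=1.0058
  (v3,v7,v0) [--+] → (1.8237, 0.813737, -0.1751)–(2.4149, 0, -0.1751)  len=1.0058
  (v0,v7,v4) [+-+] → (1.8237, 0.813737, -0.1751)–(0.746278, 2.2967, -0.1751)  len=1.8330
  (v6,v10,v7) [++-] → (-0.568469, 1.41885, -0.1751)–(0.582522, 1.79284, -0.1751)  len=1.2102
  (v7,v10,v11) [-+-] → (-0.568469, 1.41885, -0.1751)–(-1.52507, 1.10801, -0.1751)  len=1.0058
  (v7,v11,v4) [--+] → (-0.210325, 1.98585, -0.1751)–(0.746278, 2.2967, -0.1751)  len=1.0058
  (v4,v11,v8) [+-+] → (-0.210325, 1.98585, -0.1751)–(-1.95373, 1.41945, -0.1751)  len=1.8331
  (v10,v14,v11) [++-] → (-1.52507, -0.102221, -0.1751)–(-1.52507, 1.10801, -0.1751)  len=1.2102
  (v11,v14,v15) [-+-] → (-1.52507, -0.102221, -0.1751)–(-1.52507, -1.10801, -0.1751)  len=1.0058
  (v11,v15,v8) [--+] → (-1.95373, 0.413659, -0.1751)–(-1.95373, 1.41945, -0.1751)  len=1.0058
  (v8,v15,v12) [+-+] → (-1.95373, 0.413659, -0.1751)–(-1.95373, -1.41945, -0.1751)  len=1.8331
  (v14,v18,v15) [++-] → (-0.374081, -1.482, -0.1751)–(-1.52507, -1.10801, -0.1751)  len=1.2102
  (v15,v18,v19) [-+-] → (-0.374081, -1.482, -0.1751)–(0.582522, -1.79284, -0.1751)  len=1.0058
  (v15,v19,v12) [--+] → (-0.997125, -1.73029, -0.1751)–(-1.95373, -1.41945, -0.1751)  len=1.0058
  (v12,v19,v16) [+-+] → (-0.997125, -1.73029, -0.1751)–(0.746278, -2.2967, -0.1751)  len=1.8331
  (v18,v2,v19) [++-] → (1.2939, -0.813737, -0.1751)–(0.582522, -1.79284, -0.1751)  len=1.2103
  (v19,v2,v3) [-+-] → (1.2939, -0.813737, -0.1751)–(1.8851, 0, -0.1751)  len=1.0058
  (v19,v3,v16) [--+] → (1.33748, -1.48296, -0.1751)–(0.746278, -2.2967, -0.1751)  len=1.0058
  (v16,v3,v0) [+-+] → (1.33748, -1.48296, -0.1751)–(2.4149, 0, -0.1751)  len=1.8330

Chained into 2 loop(s):
  loop 1: 10 segments, perimeter = 11.0803
  loop 2: 10 segments, perimeter = 14.1945
Total perimeter = 25.275

loops=2 perimeter=25.275


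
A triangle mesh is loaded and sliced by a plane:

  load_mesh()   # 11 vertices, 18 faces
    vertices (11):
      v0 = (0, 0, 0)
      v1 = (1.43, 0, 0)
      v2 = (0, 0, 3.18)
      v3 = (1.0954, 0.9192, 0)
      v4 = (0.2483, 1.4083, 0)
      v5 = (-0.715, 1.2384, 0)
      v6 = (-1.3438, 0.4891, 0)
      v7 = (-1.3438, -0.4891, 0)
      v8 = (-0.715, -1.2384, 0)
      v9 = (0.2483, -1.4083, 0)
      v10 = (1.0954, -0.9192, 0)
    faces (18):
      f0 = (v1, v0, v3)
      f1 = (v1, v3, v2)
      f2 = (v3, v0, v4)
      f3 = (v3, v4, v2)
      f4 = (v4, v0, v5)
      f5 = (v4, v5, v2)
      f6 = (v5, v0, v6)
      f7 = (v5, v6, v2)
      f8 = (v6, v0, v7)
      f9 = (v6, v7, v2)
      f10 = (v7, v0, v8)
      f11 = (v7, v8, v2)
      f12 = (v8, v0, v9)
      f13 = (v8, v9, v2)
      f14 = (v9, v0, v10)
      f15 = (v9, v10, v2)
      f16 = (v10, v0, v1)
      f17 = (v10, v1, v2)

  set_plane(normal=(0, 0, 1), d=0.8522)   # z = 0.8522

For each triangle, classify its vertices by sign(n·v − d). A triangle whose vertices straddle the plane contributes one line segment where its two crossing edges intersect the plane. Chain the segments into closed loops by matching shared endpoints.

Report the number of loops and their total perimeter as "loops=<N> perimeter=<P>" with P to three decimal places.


loops=1 perimeter=6.444

Straddling triangles (9 of 18):
  (v1,v3,v2) [--+] → (0.801847, 0.672866, 0.8522)–(1.04678, 0, 0.8522)  len=0.7161
  (v3,v4,v2) [--+] → (0.181759, 1.03089, 0.8522)–(0.801847, 0.672866, 0.8522)  len=0.7160
  (v4,v5,v2) [--+] → (-0.523389, 0.906524, 0.8522)–(0.181759, 1.03089, 0.8522)  len=0.7160
  (v5,v6,v2) [--+] → (-0.983679, 0.358027, 0.8522)–(-0.523389, 0.906524, 0.8522)  len=0.7160
  (v6,v7,v2) [--+] → (-0.983679, -0.358027, 0.8522)–(-0.983679, 0.358027, 0.8522)  len=0.7161
  (v7,v8,v2) [--+] → (-0.523389, -0.906524, 0.8522)–(-0.983679, -0.358027, 0.8522)  len=0.7160
  (v8,v9,v2) [--+] → (0.181759, -1.03089, 0.8522)–(-0.523389, -0.906524, 0.8522)  len=0.7160
  (v9,v10,v2) [--+] → (0.801847, -0.672866, 0.8522)–(0.181759, -1.03089, 0.8522)  len=0.7160
  (v10,v1,v2) [--+] → (1.04678, 0, 0.8522)–(0.801847, -0.672866, 0.8522)  len=0.7161

Chained into 1 loop(s):
  loop 1: 9 segments, perimeter = 6.4444
Total perimeter = 6.444


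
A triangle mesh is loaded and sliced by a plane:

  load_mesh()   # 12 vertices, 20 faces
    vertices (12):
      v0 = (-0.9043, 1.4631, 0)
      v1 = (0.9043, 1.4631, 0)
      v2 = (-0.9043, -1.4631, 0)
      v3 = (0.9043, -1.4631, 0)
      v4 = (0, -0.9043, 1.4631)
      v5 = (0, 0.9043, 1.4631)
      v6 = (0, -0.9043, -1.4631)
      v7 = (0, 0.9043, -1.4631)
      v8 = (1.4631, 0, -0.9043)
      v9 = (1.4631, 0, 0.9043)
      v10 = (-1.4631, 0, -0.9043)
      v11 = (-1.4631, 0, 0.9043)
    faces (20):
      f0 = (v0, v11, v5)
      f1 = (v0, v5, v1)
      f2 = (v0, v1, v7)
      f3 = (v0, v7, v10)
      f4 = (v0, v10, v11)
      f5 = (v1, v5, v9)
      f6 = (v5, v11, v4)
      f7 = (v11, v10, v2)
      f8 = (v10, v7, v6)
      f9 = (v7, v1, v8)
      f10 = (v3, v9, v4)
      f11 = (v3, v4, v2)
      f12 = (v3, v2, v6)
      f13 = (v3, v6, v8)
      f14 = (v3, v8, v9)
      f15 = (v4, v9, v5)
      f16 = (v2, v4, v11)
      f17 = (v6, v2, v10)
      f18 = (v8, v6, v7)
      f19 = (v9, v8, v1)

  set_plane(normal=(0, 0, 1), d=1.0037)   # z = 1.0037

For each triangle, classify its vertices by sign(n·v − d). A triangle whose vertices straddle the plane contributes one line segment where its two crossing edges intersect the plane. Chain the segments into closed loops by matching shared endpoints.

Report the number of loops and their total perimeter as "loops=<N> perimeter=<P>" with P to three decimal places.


Straddling triangles (8 of 20):
  (v0,v11,v5) [--+] → (-1.20284, 0.160858, 1.0037)–(-0.283942, 1.07976, 1.0037)  len=1.2995
  (v0,v5,v1) [-+-] → (-0.283942, 1.07976, 1.0037)–(0.283942, 1.07976, 1.0037)  len=0.5679
  (v1,v5,v9) [-+-] → (0.283942, 1.07976, 1.0037)–(1.20284, 0.160858, 1.0037)  len=1.2995
  (v5,v11,v4) [+-+] → (-1.20284, 0.160858, 1.0037)–(-1.20284, -0.160858, 1.0037)  len=0.3217
  (v3,v9,v4) [--+] → (1.20284, -0.160858, 1.0037)–(0.283942, -1.07976, 1.0037)  len=1.2995
  (v3,v4,v2) [-+-] → (0.283942, -1.07976, 1.0037)–(-0.283942, -1.07976, 1.0037)  len=0.5679
  (v4,v9,v5) [+-+] → (1.20284, -0.160858, 1.0037)–(1.20284, 0.160858, 1.0037)  len=0.3217
  (v2,v4,v11) [-+-] → (-0.283942, -1.07976, 1.0037)–(-1.20284, -0.160858, 1.0037)  len=1.2995

Chained into 1 loop(s):
  loop 1: 8 segments, perimeter = 6.9773
Total perimeter = 6.977

loops=1 perimeter=6.977
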